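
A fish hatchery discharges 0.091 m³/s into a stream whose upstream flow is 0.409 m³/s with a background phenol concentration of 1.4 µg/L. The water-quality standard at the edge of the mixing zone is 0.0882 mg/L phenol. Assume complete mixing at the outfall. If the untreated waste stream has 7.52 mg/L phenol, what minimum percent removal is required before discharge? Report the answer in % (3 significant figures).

93.6 %

1.4 µg/L = 0.0014 mg/L.
Mass balance: 0.0882·0.5 = 0.091·Cₑ + 0.409·0.0014.
Cₑ = (0.0441 − 0.0005726) / 0.091 = 0.4783 mg/L.
Required removal = 1 − 0.4783/7.52 = 93.64 %.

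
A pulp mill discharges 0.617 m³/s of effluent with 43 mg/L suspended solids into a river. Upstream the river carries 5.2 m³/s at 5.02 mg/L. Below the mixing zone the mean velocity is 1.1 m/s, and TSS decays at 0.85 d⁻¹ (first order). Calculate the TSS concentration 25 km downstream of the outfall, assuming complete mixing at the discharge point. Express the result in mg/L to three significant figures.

7.24 mg/L

After complete mixing, C₀ = (0.617·43 + 5.2·5.02) / 5.817 = 9.048 mg/L.
Travel time t = 2.5e+04 m / 1.1 m/s = 2.273e+04 s = 0.263 d.
C = 9.048·exp(−0.85·0.263) = 9.048·0.7996 = 7.236 mg/L.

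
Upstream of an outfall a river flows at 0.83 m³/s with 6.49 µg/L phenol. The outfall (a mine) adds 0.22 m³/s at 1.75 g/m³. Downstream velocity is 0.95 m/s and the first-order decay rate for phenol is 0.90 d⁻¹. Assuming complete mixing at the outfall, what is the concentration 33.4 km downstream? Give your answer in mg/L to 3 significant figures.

6.49 µg/L = 0.00649 mg/L.
After complete mixing, C₀ = (0.22·1.75 + 0.83·0.00649) / 1.05 = 0.3718 mg/L.
Travel time t = 3.34e+04 m / 0.95 m/s = 3.516e+04 s = 0.4069 d.
C = 0.3718·exp(−0.90·0.4069) = 0.3718·0.6933 = 0.2578 mg/L.

0.258 mg/L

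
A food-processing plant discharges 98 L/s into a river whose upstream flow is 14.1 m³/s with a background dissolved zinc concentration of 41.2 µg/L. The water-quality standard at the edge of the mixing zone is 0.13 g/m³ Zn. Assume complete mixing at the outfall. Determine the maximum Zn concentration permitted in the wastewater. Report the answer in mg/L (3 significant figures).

98 L/s = 0.098 m³/s.
41.2 µg/L = 0.0412 mg/L.
Mass balance: 0.13·14.2 = 0.098·Cₑ + 14.1·0.0412.
Cₑ = (1.846 − 0.5809) / 0.098 = 12.91 mg/L.

12.9 mg/L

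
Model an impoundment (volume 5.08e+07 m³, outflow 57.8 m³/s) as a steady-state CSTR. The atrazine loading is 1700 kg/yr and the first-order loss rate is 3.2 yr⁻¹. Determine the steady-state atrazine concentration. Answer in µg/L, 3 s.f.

0.856 µg/L

Outflow Q = 57.8 m³/s × 3.156e+07 s/yr = 1.824e+09 m³/yr.
Steady-state CSTR mass balance: W = Q·C + k·V·C, so C = W/(Q + kV).
Q + kV = 1.824e+09 + 3.2·5.08e+07 = 1.987e+09 m³/yr.
C = 1700/1.987e+09 = 8.557e-07 kg/m³ = 0.0008557 mg/L = 0.8557 µg/L.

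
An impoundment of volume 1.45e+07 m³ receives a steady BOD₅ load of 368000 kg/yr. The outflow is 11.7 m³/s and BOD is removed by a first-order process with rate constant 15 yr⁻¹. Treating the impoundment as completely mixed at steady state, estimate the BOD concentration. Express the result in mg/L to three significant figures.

0.627 mg/L

Outflow Q = 11.7 m³/s × 3.156e+07 s/yr = 3.692e+08 m³/yr.
Steady-state CSTR mass balance: W = Q·C + k·V·C, so C = W/(Q + kV).
Q + kV = 3.692e+08 + 15·1.45e+07 = 5.867e+08 m³/yr.
C = 368000/5.867e+08 = 0.0006272 kg/m³ = 0.6272 mg/L.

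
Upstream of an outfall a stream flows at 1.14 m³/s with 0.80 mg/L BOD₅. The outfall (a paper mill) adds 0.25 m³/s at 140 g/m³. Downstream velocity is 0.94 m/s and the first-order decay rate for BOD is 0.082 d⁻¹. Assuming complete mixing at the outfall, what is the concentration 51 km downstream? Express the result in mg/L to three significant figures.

24.5 mg/L

After complete mixing, C₀ = (0.25·140 + 1.14·0.8) / 1.39 = 25.84 mg/L.
Travel time t = 5.1e+04 m / 0.94 m/s = 5.426e+04 s = 0.628 d.
C = 25.84·exp(−0.082·0.628) = 25.84·0.9498 = 24.54 mg/L.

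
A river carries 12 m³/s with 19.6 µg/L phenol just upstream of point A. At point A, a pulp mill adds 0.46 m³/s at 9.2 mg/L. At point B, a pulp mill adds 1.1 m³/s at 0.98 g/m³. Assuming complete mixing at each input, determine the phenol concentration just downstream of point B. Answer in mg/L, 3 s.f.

0.409 mg/L

19.6 µg/L = 0.0196 mg/L.
After input A: C = (12·0.0196 + 0.46·9.2) / 12.46 = 0.3585 mg/L.
After input B: C = (12.46·0.3585 + 1.1·0.98) / 13.56 = 0.4089 mg/L.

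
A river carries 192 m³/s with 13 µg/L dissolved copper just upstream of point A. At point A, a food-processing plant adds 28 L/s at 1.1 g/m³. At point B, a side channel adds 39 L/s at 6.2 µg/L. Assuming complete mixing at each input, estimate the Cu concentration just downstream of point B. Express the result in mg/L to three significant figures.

0.0132 mg/L

13 µg/L = 0.013 mg/L.
28 L/s = 0.028 m³/s.
After input A: C = (192·0.013 + 0.028·1.1) / 192 = 0.01316 mg/L.
39 L/s = 0.039 m³/s.
6.2 µg/L = 0.0062 mg/L.
After input B: C = (192·0.01316 + 0.039·0.0062) / 192.1 = 0.01316 mg/L.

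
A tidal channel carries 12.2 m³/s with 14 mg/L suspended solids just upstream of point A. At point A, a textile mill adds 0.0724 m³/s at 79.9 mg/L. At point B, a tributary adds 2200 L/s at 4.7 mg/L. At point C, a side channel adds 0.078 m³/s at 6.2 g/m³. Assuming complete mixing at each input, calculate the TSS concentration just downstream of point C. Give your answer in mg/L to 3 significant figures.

After input A: C = (12.2·14 + 0.0724·79.9) / 12.27 = 14.39 mg/L.
2200 L/s = 2.2 m³/s.
After input B: C = (12.27·14.39 + 2.2·4.7) / 14.47 = 12.92 mg/L.
After input C: C = (14.47·12.92 + 0.078·6.2) / 14.55 = 12.88 mg/L.

12.9 mg/L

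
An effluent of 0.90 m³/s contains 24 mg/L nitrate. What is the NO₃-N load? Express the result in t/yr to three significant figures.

Mass flux = Q·C = 0.9 m³/s × 24 g/m³ = 21.6 g/s.
= 21.6 g/s × 31.56 = 681.6 t/yr.

682 t/yr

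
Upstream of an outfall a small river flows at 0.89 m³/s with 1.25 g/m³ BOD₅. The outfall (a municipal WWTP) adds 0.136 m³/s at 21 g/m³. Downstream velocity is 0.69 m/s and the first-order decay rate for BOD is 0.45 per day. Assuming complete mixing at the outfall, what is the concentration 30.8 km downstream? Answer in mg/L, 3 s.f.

3.07 mg/L

After complete mixing, C₀ = (0.136·21 + 0.89·1.25) / 1.026 = 3.868 mg/L.
Travel time t = 3.08e+04 m / 0.69 m/s = 4.464e+04 s = 0.5166 d.
C = 3.868·exp(−0.45·0.5166) = 3.868·0.7926 = 3.066 mg/L.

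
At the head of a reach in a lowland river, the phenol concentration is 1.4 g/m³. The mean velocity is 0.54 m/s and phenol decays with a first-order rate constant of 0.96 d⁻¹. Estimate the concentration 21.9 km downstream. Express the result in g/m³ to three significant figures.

Travel time t = 21.9 km / 0.54 m/s = 2.19e+04/0.54 = 4.056e+04 s = 0.4694 d.
First-order decay: C = 1.4·exp(−0.96·0.4694) = 1.4·0.6372 = 0.8921 g/m³.

0.892 g/m³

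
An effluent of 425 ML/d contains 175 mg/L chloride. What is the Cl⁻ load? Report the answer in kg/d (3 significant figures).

74400 kg/d

425 ML/d = 4.919 m³/s.
Mass flux = Q·C = 4.919 m³/s × 175 g/m³ = 860.8 g/s.
= 860.8 g/s × 86.4 = 7.438e+04 kg/d.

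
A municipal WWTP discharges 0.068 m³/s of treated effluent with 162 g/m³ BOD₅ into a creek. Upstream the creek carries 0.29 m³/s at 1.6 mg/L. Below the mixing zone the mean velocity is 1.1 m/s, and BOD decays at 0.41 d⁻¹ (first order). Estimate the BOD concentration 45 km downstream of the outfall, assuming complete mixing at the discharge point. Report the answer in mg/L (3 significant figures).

26.4 mg/L

After complete mixing, C₀ = (0.068·162 + 0.29·1.6) / 0.358 = 32.07 mg/L.
Travel time t = 4.5e+04 m / 1.1 m/s = 4.091e+04 s = 0.4735 d.
C = 32.07·exp(−0.41·0.4735) = 32.07·0.8236 = 26.41 mg/L.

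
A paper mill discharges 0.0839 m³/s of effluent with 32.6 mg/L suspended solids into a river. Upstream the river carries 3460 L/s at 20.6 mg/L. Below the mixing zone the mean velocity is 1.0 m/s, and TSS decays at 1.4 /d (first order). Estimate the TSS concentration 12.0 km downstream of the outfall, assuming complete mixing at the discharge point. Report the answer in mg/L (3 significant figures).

17.2 mg/L

3460 L/s = 3.46 m³/s.
After complete mixing, C₀ = (0.0839·32.6 + 3.46·20.6) / 3.544 = 20.88 mg/L.
Travel time t = 1.2e+04 m / 1.0 m/s = 1.2e+04 s = 0.1389 d.
C = 20.88·exp(−1.4·0.1389) = 20.88·0.8233 = 17.19 mg/L.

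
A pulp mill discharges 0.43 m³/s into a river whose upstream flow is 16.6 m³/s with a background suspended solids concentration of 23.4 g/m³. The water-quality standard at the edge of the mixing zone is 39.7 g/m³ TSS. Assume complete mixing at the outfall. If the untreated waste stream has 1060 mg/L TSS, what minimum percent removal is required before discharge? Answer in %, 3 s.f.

Mass balance: 39.7·17.03 = 0.43·Cₑ + 16.6·23.4.
Cₑ = (676.1 − 388.4) / 0.43 = 669 mg/L.
Required removal = 1 − 669/1060 = 36.89 %.

36.9 %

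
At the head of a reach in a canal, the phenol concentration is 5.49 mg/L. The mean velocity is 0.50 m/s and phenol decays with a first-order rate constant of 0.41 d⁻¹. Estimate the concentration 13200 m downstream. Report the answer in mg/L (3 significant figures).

4.84 mg/L

Travel time t = 13200 m / 0.50 m/s = 1.32e+04/0.50 = 2.64e+04 s = 0.3056 d.
First-order decay: C = 5.49·exp(−0.41·0.3056) = 5.49·0.8823 = 4.844 mg/L.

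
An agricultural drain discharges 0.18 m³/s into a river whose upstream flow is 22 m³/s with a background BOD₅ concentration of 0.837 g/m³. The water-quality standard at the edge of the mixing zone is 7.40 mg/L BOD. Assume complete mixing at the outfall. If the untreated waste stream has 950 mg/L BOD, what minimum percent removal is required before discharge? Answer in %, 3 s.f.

14.8 %

Mass balance: 7.4·22.18 = 0.18·Cₑ + 22·0.837.
Cₑ = (164.1 − 18.41) / 0.18 = 809.5 mg/L.
Required removal = 1 − 809.5/950 = 14.78 %.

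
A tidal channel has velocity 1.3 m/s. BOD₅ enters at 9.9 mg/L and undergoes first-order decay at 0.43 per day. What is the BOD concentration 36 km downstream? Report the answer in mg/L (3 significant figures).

Travel time t = 36 km / 1.3 m/s = 3.6e+04/1.3 = 2.769e+04 s = 0.3205 d.
First-order decay: C = 9.9·exp(−0.43·0.3205) = 9.9·0.8713 = 8.625 mg/L.

8.63 mg/L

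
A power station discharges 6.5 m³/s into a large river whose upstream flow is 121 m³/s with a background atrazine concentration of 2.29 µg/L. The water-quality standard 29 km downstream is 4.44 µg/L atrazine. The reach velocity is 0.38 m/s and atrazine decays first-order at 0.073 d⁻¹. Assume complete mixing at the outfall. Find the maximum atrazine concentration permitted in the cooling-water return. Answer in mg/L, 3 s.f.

0.0503 mg/L

2.29 µg/L = 0.00229 mg/L.
4.44 µg/L = 0.00444 mg/L.
Travel time to the compliance point: t = 2.9e+04/0.38 = 7.632e+04 s = 0.8833 d; decay factor exp(−0.073·0.8833) = 0.9376.
So the concentration just after mixing may be at most 0.00444/0.9376 = 0.004736 mg/L.
Mass balance: 0.004736·127.5 = 6.5·Cₑ + 121·0.00229.
Cₑ = (0.6038 − 0.2771) / 6.5 = 0.05026 mg/L.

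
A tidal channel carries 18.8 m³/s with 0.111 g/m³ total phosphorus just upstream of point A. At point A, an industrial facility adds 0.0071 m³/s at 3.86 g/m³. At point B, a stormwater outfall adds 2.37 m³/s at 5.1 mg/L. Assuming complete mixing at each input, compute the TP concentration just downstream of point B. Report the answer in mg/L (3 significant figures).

After input A: C = (18.8·0.111 + 0.0071·3.86) / 18.81 = 0.1124 mg/L.
After input B: C = (18.81·0.1124 + 2.37·5.1) / 21.18 = 0.6706 mg/L.

0.671 mg/L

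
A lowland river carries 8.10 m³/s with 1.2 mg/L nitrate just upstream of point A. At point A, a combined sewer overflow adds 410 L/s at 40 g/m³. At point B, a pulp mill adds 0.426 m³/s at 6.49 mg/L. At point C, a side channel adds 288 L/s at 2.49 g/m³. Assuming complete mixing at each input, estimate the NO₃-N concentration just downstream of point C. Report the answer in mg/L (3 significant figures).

410 L/s = 0.41 m³/s.
After input A: C = (8.1·1.2 + 0.41·40) / 8.51 = 3.069 mg/L.
After input B: C = (8.51·3.069 + 0.426·6.49) / 8.936 = 3.232 mg/L.
288 L/s = 0.288 m³/s.
After input C: C = (8.936·3.232 + 0.288·2.49) / 9.224 = 3.209 mg/L.

3.21 mg/L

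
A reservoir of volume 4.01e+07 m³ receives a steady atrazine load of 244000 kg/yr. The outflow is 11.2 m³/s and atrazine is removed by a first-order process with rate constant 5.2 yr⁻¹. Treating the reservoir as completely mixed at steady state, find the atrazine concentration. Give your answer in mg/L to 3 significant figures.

0.434 mg/L

Outflow Q = 11.2 m³/s × 3.156e+07 s/yr = 3.534e+08 m³/yr.
Steady-state CSTR mass balance: W = Q·C + k·V·C, so C = W/(Q + kV).
Q + kV = 3.534e+08 + 5.2·4.01e+07 = 5.62e+08 m³/yr.
C = 244000/5.62e+08 = 0.0004342 kg/m³ = 0.4342 mg/L.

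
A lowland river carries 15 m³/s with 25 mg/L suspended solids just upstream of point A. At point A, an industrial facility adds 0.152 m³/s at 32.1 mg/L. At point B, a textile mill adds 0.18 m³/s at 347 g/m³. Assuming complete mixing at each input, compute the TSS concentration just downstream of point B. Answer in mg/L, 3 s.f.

After input A: C = (15·25 + 0.152·32.1) / 15.15 = 25.07 mg/L.
After input B: C = (15.15·25.07 + 0.18·347) / 15.33 = 28.85 mg/L.

28.9 mg/L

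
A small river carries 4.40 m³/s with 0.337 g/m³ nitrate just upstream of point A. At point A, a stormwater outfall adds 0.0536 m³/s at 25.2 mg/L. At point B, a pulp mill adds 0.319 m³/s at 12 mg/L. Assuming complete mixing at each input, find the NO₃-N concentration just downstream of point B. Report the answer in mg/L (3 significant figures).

1.40 mg/L

After input A: C = (4.4·0.337 + 0.0536·25.2) / 4.454 = 0.6362 mg/L.
After input B: C = (4.454·0.6362 + 0.319·12) / 4.773 = 1.396 mg/L.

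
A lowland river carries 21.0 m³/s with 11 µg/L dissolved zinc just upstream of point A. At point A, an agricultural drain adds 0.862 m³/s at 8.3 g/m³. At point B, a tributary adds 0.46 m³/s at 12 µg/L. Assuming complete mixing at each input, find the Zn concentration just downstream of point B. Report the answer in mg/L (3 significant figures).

0.331 mg/L

11 µg/L = 0.011 mg/L.
After input A: C = (21·0.011 + 0.862·8.3) / 21.86 = 0.3378 mg/L.
12 µg/L = 0.012 mg/L.
After input B: C = (21.86·0.3378 + 0.46·0.012) / 22.32 = 0.3311 mg/L.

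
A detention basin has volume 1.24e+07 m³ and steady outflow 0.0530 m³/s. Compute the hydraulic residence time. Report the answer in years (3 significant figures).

7.41 yr

Q = 0.0530 m³/s × 3.156e+07 s/yr = 1.673e+06 m³/yr.
Hydraulic residence time τ = V/Q = 1.24e+07/1.673e+06 = 7.414 yr.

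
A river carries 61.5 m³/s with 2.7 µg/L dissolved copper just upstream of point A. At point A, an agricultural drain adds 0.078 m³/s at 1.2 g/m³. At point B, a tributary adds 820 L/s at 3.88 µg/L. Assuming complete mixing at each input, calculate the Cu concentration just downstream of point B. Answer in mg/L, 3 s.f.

0.00421 mg/L

2.7 µg/L = 0.0027 mg/L.
After input A: C = (61.5·0.0027 + 0.078·1.2) / 61.58 = 0.004217 mg/L.
820 L/s = 0.82 m³/s.
3.88 µg/L = 0.00388 mg/L.
After input B: C = (61.58·0.004217 + 0.82·0.00388) / 62.4 = 0.004212 mg/L.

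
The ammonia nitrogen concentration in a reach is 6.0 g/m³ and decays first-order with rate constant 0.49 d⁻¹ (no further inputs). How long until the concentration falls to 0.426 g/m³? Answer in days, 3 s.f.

5.40 d

t = ln(C₀/C)/k = ln(6.0/0.426)/0.49 = 2.645/0.49 = 5.398 d.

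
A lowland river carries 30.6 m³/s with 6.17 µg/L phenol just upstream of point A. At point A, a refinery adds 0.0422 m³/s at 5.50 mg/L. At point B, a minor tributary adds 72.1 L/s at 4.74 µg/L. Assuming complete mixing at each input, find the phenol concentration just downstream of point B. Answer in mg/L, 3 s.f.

6.17 µg/L = 0.00617 mg/L.
After input A: C = (30.6·0.00617 + 0.0422·5.5) / 30.64 = 0.01374 mg/L.
72.1 L/s = 0.0721 m³/s.
4.74 µg/L = 0.00474 mg/L.
After input B: C = (30.64·0.01374 + 0.0721·0.00474) / 30.71 = 0.01371 mg/L.

0.0137 mg/L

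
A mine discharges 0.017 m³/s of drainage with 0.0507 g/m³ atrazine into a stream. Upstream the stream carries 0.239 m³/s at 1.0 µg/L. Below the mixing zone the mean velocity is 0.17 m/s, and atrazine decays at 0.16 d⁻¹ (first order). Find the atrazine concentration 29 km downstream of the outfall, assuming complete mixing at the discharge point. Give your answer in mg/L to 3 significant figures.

1.0 µg/L = 0.001 mg/L.
After complete mixing, C₀ = (0.017·0.0507 + 0.239·0.001) / 0.256 = 0.0043 mg/L.
Travel time t = 2.9e+04 m / 0.17 m/s = 1.706e+05 s = 1.974 d.
C = 0.0043·exp(−0.16·1.974) = 0.0043·0.7291 = 0.003136 mg/L.

0.00314 mg/L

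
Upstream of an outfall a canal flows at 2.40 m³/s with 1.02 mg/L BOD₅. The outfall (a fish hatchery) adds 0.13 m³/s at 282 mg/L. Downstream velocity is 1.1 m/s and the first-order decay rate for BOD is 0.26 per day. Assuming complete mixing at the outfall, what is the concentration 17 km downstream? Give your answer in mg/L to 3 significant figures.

14.8 mg/L

After complete mixing, C₀ = (0.13·282 + 2.4·1.02) / 2.53 = 15.46 mg/L.
Travel time t = 1.7e+04 m / 1.1 m/s = 1.545e+04 s = 0.1789 d.
C = 15.46·exp(−0.26·0.1789) = 15.46·0.9546 = 14.76 mg/L.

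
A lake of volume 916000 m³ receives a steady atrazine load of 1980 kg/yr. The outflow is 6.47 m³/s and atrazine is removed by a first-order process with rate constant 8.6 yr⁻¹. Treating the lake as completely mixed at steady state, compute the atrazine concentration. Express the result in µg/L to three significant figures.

Outflow Q = 6.47 m³/s × 3.156e+07 s/yr = 2.042e+08 m³/yr.
Steady-state CSTR mass balance: W = Q·C + k·V·C, so C = W/(Q + kV).
Q + kV = 2.042e+08 + 8.6·916000 = 2.121e+08 m³/yr.
C = 1980/2.121e+08 = 9.337e-06 kg/m³ = 0.009337 mg/L = 9.337 µg/L.

9.34 µg/L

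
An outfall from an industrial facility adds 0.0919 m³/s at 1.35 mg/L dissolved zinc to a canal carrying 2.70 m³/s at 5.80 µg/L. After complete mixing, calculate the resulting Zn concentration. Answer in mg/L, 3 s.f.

0.0500 mg/L

5.80 µg/L = 0.0058 mg/L.
Flow-weighted mixing gives C = (0.0919·1.35 + 2.7·0.0058) / (0.0919 + 2.7) = 0.1397/2.792 = 0.05005 mg/L.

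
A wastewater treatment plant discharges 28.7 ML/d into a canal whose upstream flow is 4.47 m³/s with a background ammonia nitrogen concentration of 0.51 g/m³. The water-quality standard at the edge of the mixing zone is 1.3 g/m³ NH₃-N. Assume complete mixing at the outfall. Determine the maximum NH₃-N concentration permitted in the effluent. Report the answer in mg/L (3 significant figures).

11.9 mg/L

28.7 ML/d = 0.3322 m³/s.
Mass balance: 1.3·4.802 = 0.3322·Cₑ + 4.47·0.51.
Cₑ = (6.243 − 2.28) / 0.3322 = 11.93 mg/L.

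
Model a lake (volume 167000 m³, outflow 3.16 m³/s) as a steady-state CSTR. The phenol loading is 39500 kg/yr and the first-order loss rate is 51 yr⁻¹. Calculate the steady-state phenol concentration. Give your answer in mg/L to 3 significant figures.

0.365 mg/L

Outflow Q = 3.16 m³/s × 3.156e+07 s/yr = 9.972e+07 m³/yr.
Steady-state CSTR mass balance: W = Q·C + k·V·C, so C = W/(Q + kV).
Q + kV = 9.972e+07 + 51·167000 = 1.082e+08 m³/yr.
C = 39500/1.082e+08 = 0.0003649 kg/m³ = 0.3649 mg/L.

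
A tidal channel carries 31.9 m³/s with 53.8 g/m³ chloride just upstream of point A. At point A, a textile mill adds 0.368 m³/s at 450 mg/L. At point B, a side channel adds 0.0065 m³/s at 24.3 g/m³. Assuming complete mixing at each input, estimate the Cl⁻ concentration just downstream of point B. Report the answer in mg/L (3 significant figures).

58.3 mg/L

After input A: C = (31.9·53.8 + 0.368·450) / 32.27 = 58.32 mg/L.
After input B: C = (32.27·58.32 + 0.0065·24.3) / 32.27 = 58.31 mg/L.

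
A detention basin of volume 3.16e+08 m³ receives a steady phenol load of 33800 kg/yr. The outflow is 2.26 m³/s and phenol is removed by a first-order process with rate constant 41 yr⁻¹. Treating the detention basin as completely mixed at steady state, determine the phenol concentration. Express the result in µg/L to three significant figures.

Outflow Q = 2.26 m³/s × 3.156e+07 s/yr = 7.132e+07 m³/yr.
Steady-state CSTR mass balance: W = Q·C + k·V·C, so C = W/(Q + kV).
Q + kV = 7.132e+07 + 41·3.16e+08 = 1.303e+10 m³/yr.
C = 33800/1.303e+10 = 2.595e-06 kg/m³ = 0.002595 mg/L = 2.595 µg/L.

2.59 µg/L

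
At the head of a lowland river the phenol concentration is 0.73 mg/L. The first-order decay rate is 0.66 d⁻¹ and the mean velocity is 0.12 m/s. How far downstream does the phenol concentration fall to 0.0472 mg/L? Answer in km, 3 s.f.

From C = C₀·e^(−kt), t = ln(C₀/C)/k = ln(0.73/0.0472)/0.66 = 2.739/0.66 = 4.149 d.
Distance = v·t = 0.12 m/s × 3.585e+05 s = 4.302e+04 m = 43.02 km.

43.0 km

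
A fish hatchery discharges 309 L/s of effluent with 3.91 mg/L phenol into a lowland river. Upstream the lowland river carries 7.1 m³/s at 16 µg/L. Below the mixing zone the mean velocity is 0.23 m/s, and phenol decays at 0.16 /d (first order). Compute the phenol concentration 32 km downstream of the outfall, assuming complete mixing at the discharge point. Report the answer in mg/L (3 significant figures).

309 L/s = 0.309 m³/s.
16 µg/L = 0.016 mg/L.
After complete mixing, C₀ = (0.309·3.91 + 7.1·0.016) / 7.409 = 0.1784 mg/L.
Travel time t = 3.2e+04 m / 0.23 m/s = 1.391e+05 s = 1.61 d.
C = 0.1784·exp(−0.16·1.61) = 0.1784·0.7729 = 0.1379 mg/L.

0.138 mg/L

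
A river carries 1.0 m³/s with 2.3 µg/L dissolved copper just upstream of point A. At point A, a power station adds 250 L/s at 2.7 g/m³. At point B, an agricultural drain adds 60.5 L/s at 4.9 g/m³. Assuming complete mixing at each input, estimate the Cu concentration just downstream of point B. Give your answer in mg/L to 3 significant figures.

2.3 µg/L = 0.0023 mg/L.
250 L/s = 0.25 m³/s.
After input A: C = (1·0.0023 + 0.25·2.7) / 1.25 = 0.5418 mg/L.
60.5 L/s = 0.0605 m³/s.
After input B: C = (1.25·0.5418 + 0.0605·4.9) / 1.31 = 0.743 mg/L.

0.743 mg/L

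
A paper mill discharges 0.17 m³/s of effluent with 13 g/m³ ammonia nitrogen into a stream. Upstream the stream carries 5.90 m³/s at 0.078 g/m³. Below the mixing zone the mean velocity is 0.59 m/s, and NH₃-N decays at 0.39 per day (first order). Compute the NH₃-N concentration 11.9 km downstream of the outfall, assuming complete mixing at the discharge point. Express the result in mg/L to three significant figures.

0.402 mg/L

After complete mixing, C₀ = (0.17·13 + 5.9·0.078) / 6.07 = 0.4399 mg/L.
Travel time t = 1.19e+04 m / 0.59 m/s = 2.017e+04 s = 0.2334 d.
C = 0.4399·exp(−0.39·0.2334) = 0.4399·0.913 = 0.4016 mg/L.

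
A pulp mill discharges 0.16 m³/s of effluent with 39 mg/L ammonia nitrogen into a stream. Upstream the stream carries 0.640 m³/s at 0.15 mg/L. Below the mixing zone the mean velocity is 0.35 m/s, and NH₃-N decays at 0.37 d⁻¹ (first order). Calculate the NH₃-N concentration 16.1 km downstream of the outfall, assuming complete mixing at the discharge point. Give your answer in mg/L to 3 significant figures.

6.50 mg/L

After complete mixing, C₀ = (0.16·39 + 0.64·0.15) / 0.8 = 7.92 mg/L.
Travel time t = 1.61e+04 m / 0.35 m/s = 4.6e+04 s = 0.5324 d.
C = 7.92·exp(−0.37·0.5324) = 7.92·0.8212 = 6.504 mg/L.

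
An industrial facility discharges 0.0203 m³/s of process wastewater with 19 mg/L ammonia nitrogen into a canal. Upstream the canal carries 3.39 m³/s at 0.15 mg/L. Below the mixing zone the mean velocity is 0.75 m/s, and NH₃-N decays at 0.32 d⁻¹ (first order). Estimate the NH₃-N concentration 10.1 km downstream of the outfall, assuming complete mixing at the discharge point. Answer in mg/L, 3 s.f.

After complete mixing, C₀ = (0.0203·19 + 3.39·0.15) / 3.41 = 0.2622 mg/L.
Travel time t = 1.01e+04 m / 0.75 m/s = 1.347e+04 s = 0.1559 d.
C = 0.2622·exp(−0.32·0.1559) = 0.2622·0.9513 = 0.2494 mg/L.

0.249 mg/L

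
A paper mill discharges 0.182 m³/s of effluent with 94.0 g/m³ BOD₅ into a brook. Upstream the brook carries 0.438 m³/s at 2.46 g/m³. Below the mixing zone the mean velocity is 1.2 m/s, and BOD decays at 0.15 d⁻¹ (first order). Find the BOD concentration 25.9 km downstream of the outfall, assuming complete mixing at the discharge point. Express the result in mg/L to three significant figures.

28.3 mg/L

After complete mixing, C₀ = (0.182·94 + 0.438·2.46) / 0.62 = 29.33 mg/L.
Travel time t = 2.59e+04 m / 1.2 m/s = 2.158e+04 s = 0.2498 d.
C = 29.33·exp(−0.15·0.2498) = 29.33·0.9632 = 28.25 mg/L.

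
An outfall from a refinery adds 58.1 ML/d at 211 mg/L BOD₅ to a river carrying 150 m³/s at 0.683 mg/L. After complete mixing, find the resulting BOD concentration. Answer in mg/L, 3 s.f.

58.1 ML/d = 0.6725 m³/s.
Flow-weighted mixing gives C = (0.6725·211 + 150·0.683) / (0.6725 + 150) = 244.3/150.7 = 1.622 mg/L.

1.62 mg/L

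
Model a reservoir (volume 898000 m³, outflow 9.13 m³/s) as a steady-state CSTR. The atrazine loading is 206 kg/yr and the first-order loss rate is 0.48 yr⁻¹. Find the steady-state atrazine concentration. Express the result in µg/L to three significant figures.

0.714 µg/L

Outflow Q = 9.13 m³/s × 3.156e+07 s/yr = 2.881e+08 m³/yr.
Steady-state CSTR mass balance: W = Q·C + k·V·C, so C = W/(Q + kV).
Q + kV = 2.881e+08 + 0.48·898000 = 2.886e+08 m³/yr.
C = 206/2.886e+08 = 7.139e-07 kg/m³ = 0.0007139 mg/L = 0.7139 µg/L.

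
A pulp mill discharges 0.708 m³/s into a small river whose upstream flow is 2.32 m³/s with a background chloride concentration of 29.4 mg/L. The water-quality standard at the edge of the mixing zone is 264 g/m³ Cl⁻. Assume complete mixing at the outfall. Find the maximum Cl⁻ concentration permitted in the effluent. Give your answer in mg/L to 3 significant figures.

Mass balance: 264·3.028 = 0.708·Cₑ + 2.32·29.4.
Cₑ = (799.4 − 68.21) / 0.708 = 1033 mg/L.

1030 mg/L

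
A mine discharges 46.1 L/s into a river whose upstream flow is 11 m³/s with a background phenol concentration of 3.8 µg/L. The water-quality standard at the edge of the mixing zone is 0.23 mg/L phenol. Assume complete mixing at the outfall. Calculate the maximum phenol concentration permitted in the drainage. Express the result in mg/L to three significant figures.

46.1 L/s = 0.0461 m³/s.
3.8 µg/L = 0.0038 mg/L.
Mass balance: 0.23·11.05 = 0.0461·Cₑ + 11·0.0038.
Cₑ = (2.541 − 0.0418) / 0.0461 = 54.2 mg/L.

54.2 mg/L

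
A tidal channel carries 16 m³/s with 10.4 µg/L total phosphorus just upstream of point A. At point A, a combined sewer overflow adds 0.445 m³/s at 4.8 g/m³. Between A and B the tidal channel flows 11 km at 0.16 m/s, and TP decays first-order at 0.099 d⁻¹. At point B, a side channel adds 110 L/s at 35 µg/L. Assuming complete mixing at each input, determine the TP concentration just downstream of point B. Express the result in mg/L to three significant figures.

0.129 mg/L

10.4 µg/L = 0.0104 mg/L.
After input A: C = (16·0.0104 + 0.445·4.8) / 16.45 = 0.14 mg/L.
Over the 11 km reach to input B (t = 6.875e+04 s = 0.7957 d), decay gives C = 0.14·exp(−0.099·0.7957) = 0.1294 mg/L.
110 L/s = 0.11 m³/s.
35 µg/L = 0.035 mg/L.
After input B: C = (16.45·0.1294 + 0.11·0.035) / 16.55 = 0.1288 mg/L.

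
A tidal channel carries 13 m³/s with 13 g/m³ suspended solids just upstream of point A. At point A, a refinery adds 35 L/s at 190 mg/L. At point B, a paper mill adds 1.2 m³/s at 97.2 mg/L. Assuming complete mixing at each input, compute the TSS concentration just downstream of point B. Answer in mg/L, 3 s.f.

35 L/s = 0.035 m³/s.
After input A: C = (13·13 + 0.035·190) / 13.04 = 13.48 mg/L.
After input B: C = (13.04·13.48 + 1.2·97.2) / 14.23 = 20.53 mg/L.

20.5 mg/L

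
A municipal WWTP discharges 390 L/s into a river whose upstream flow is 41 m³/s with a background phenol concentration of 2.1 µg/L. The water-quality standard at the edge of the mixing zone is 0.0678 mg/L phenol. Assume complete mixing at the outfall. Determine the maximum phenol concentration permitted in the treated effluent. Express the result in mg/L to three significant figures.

390 L/s = 0.39 m³/s.
2.1 µg/L = 0.0021 mg/L.
Mass balance: 0.0678·41.39 = 0.39·Cₑ + 41·0.0021.
Cₑ = (2.806 − 0.0861) / 0.39 = 6.975 mg/L.

6.97 mg/L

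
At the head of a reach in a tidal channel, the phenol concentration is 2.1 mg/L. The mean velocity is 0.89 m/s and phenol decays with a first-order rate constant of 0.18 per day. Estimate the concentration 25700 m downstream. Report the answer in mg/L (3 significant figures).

1.98 mg/L

Travel time t = 25700 m / 0.89 m/s = 2.57e+04/0.89 = 2.888e+04 s = 0.3342 d.
First-order decay: C = 2.1·exp(−0.18·0.3342) = 2.1·0.9416 = 1.977 mg/L.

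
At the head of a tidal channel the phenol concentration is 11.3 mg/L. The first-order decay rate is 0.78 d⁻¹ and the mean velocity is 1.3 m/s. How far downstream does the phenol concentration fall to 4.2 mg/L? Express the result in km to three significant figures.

From C = C₀·e^(−kt), t = ln(C₀/C)/k = ln(11.3/4.2)/0.78 = 0.9897/0.78 = 1.269 d.
Distance = v·t = 1.3 m/s × 1.096e+05 s = 1.425e+05 m = 142.5 km.

143 km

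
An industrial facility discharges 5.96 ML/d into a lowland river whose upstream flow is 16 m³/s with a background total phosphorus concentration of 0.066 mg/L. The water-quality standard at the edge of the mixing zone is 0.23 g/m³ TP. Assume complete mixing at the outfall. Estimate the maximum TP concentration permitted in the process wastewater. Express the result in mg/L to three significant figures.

38.3 mg/L

5.96 ML/d = 0.06898 m³/s.
Mass balance: 0.23·16.07 = 0.06898·Cₑ + 16·0.066.
Cₑ = (3.696 − 1.056) / 0.06898 = 38.27 mg/L.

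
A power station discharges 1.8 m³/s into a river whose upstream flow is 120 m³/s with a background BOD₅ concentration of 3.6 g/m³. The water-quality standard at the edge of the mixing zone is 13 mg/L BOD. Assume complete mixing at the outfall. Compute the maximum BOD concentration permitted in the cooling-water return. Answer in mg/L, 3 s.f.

640 mg/L

Mass balance: 13·121.8 = 1.8·Cₑ + 120·3.6.
Cₑ = (1583 − 432) / 1.8 = 639.7 mg/L.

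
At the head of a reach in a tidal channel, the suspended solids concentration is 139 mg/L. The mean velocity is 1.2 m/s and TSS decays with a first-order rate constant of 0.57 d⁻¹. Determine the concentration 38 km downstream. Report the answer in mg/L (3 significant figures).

113 mg/L

Travel time t = 38 km / 1.2 m/s = 3.8e+04/1.2 = 3.167e+04 s = 0.3665 d.
First-order decay: C = 139·exp(−0.57·0.3665) = 139·0.8115 = 112.8 mg/L.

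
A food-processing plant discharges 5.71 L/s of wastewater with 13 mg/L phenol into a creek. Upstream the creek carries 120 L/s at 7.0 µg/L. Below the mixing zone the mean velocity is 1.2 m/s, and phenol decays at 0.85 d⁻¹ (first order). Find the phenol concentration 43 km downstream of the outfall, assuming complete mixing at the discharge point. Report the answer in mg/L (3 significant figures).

0.420 mg/L

5.71 L/s = 0.00571 m³/s.
120 L/s = 0.12 m³/s.
7.0 µg/L = 0.007 mg/L.
After complete mixing, C₀ = (0.00571·13 + 0.12·0.007) / 0.1257 = 0.5972 mg/L.
Travel time t = 4.3e+04 m / 1.2 m/s = 3.583e+04 s = 0.4147 d.
C = 0.5972·exp(−0.85·0.4147) = 0.5972·0.7029 = 0.4198 mg/L.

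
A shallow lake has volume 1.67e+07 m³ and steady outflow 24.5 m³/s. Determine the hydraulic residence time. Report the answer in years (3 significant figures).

0.0216 yr

Q = 24.5 m³/s × 3.156e+07 s/yr = 7.732e+08 m³/yr.
Hydraulic residence time τ = V/Q = 1.67e+07/7.732e+08 = 0.0216 yr.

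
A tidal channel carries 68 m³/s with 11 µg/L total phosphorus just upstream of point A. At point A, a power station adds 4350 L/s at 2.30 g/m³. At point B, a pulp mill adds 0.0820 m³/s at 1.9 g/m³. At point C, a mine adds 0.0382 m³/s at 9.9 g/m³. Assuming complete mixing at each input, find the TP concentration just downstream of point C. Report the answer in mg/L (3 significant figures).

11 µg/L = 0.011 mg/L.
4350 L/s = 4.35 m³/s.
After input A: C = (68·0.011 + 4.35·2.3) / 72.35 = 0.1486 mg/L.
After input B: C = (72.35·0.1486 + 0.082·1.9) / 72.43 = 0.1506 mg/L.
After input C: C = (72.43·0.1506 + 0.0382·9.9) / 72.47 = 0.1557 mg/L.

0.156 mg/L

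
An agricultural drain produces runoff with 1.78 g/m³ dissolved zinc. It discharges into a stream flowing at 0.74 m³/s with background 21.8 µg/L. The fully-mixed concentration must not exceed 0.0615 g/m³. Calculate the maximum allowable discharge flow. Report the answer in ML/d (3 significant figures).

21.8 µg/L = 0.0218 mg/L.
Mass balance at complete mixing: C_std·(Q_w + Q_r) = Q_w·C_e + Q_r·C_b.
Rearranging, Q_w = Q_r·(C_std − C_b)/(C_e − C_std) = 0.74·(0.0615 − 0.0218) / (1.78 − 0.0615) = 0.0171 m³/s.
= 1.477 ML/d.

1.48 ML/d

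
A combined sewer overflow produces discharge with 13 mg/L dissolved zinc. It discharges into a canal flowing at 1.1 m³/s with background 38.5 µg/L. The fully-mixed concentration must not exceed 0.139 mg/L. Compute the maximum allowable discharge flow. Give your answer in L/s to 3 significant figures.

8.60 L/s

38.5 µg/L = 0.0385 mg/L.
Mass balance at complete mixing: C_std·(Q_w + Q_r) = Q_w·C_e + Q_r·C_b.
Rearranging, Q_w = Q_r·(C_std − C_b)/(C_e − C_std) = 1.1·(0.139 − 0.0385) / (13 − 0.139) = 0.008596 m³/s.
= 8.596 L/s.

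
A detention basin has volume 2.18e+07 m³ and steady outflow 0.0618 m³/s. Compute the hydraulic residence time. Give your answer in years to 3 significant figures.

Q = 0.0618 m³/s × 3.156e+07 s/yr = 1.95e+06 m³/yr.
Hydraulic residence time τ = V/Q = 2.18e+07/1.95e+06 = 11.18 yr.

11.2 yr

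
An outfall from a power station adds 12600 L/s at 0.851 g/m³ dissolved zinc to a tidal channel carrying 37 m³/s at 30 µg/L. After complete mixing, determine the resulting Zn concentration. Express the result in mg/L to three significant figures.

12600 L/s = 12.6 m³/s.
30 µg/L = 0.03 mg/L.
Flow-weighted mixing gives C = (12.6·0.851 + 37·0.03) / (12.6 + 37) = 11.83/49.6 = 0.2386 mg/L.

0.239 mg/L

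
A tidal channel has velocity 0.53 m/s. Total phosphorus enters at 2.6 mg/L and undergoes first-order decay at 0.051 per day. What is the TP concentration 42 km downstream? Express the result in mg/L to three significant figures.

Travel time t = 42 km / 0.53 m/s = 4.2e+04/0.53 = 7.925e+04 s = 0.9172 d.
First-order decay: C = 2.6·exp(−0.051·0.9172) = 2.6·0.9543 = 2.481 mg/L.

2.48 mg/L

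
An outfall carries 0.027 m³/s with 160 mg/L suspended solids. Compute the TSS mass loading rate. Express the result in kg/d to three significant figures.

373 kg/d

Mass flux = Q·C = 0.027 m³/s × 160 g/m³ = 4.32 g/s.
= 4.32 g/s × 86.4 = 373.2 kg/d.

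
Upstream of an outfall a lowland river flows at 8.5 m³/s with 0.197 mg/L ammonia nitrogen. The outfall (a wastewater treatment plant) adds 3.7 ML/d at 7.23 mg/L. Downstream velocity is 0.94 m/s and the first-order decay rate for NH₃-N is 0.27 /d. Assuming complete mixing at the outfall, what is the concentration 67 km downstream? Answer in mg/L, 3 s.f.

3.7 ML/d = 0.04282 m³/s.
After complete mixing, C₀ = (0.04282·7.23 + 8.5·0.197) / 8.543 = 0.2323 mg/L.
Travel time t = 6.7e+04 m / 0.94 m/s = 7.128e+04 s = 0.825 d.
C = 0.2323·exp(−0.27·0.825) = 0.2323·0.8003 = 0.1859 mg/L.

0.186 mg/L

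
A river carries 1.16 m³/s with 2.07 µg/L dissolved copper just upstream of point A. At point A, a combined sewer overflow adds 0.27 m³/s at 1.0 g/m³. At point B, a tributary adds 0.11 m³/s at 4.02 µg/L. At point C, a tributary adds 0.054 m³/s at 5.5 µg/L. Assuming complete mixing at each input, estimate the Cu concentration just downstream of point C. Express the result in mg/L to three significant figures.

2.07 µg/L = 0.00207 mg/L.
After input A: C = (1.16·0.00207 + 0.27·1) / 1.43 = 0.1905 mg/L.
4.02 µg/L = 0.00402 mg/L.
After input B: C = (1.43·0.1905 + 0.11·0.00402) / 1.54 = 0.1772 mg/L.
5.5 µg/L = 0.0055 mg/L.
After input C: C = (1.54·0.1772 + 0.054·0.0055) / 1.594 = 0.1714 mg/L.

0.171 mg/L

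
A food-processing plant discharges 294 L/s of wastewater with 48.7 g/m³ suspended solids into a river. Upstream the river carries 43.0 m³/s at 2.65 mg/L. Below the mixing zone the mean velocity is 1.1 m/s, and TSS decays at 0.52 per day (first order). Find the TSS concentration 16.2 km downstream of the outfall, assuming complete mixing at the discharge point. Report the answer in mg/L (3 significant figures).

294 L/s = 0.294 m³/s.
After complete mixing, C₀ = (0.294·48.7 + 43·2.65) / 43.29 = 2.963 mg/L.
Travel time t = 1.62e+04 m / 1.1 m/s = 1.473e+04 s = 0.1705 d.
C = 2.963·exp(−0.52·0.1705) = 2.963·0.9152 = 2.711 mg/L.

2.71 mg/L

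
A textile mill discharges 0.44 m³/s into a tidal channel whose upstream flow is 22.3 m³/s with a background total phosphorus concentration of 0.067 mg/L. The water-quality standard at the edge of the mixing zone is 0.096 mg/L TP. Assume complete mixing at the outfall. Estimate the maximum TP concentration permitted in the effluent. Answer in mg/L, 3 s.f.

1.57 mg/L

Mass balance: 0.096·22.74 = 0.44·Cₑ + 22.3·0.067.
Cₑ = (2.183 − 1.494) / 0.44 = 1.566 mg/L.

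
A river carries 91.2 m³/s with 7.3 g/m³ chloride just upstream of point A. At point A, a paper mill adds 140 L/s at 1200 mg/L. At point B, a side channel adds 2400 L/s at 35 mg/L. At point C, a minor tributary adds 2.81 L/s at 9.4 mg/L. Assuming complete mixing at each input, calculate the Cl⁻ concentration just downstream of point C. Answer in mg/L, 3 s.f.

9.79 mg/L

140 L/s = 0.14 m³/s.
After input A: C = (91.2·7.3 + 0.14·1200) / 91.34 = 9.128 mg/L.
2400 L/s = 2.4 m³/s.
After input B: C = (91.34·9.128 + 2.4·35) / 93.74 = 9.79 mg/L.
2.81 L/s = 0.00281 m³/s.
After input C: C = (93.74·9.79 + 0.00281·9.4) / 93.74 = 9.79 mg/L.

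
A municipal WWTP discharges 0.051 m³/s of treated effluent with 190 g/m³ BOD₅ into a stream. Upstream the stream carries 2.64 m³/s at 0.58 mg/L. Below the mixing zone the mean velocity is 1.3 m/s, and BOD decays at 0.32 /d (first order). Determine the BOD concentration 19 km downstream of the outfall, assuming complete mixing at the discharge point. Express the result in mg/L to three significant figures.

After complete mixing, C₀ = (0.051·190 + 2.64·0.58) / 2.691 = 4.17 mg/L.
Travel time t = 1.9e+04 m / 1.3 m/s = 1.462e+04 s = 0.1692 d.
C = 4.17·exp(−0.32·0.1692) = 4.17·0.9473 = 3.95 mg/L.

3.95 mg/L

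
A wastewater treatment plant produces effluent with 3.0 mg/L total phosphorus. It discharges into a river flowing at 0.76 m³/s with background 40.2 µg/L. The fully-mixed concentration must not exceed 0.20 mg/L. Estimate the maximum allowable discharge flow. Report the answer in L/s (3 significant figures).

40.2 µg/L = 0.0402 mg/L.
Mass balance at complete mixing: C_std·(Q_w + Q_r) = Q_w·C_e + Q_r·C_b.
Rearranging, Q_w = Q_r·(C_std − C_b)/(C_e − C_std) = 0.76·(0.2 − 0.0402) / (3 − 0.2) = 0.04337 m³/s.
= 43.37 L/s.

43.4 L/s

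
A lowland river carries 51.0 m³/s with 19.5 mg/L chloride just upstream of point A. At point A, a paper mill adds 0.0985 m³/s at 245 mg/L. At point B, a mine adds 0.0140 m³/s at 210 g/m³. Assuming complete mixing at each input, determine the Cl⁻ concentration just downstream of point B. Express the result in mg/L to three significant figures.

After input A: C = (51·19.5 + 0.0985·245) / 51.1 = 19.93 mg/L.
After input B: C = (51.1·19.93 + 0.014·210) / 51.11 = 19.99 mg/L.

20.0 mg/L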